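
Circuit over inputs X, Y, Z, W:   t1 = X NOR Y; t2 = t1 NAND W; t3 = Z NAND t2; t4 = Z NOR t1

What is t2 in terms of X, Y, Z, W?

(X NOR Y) NAND W

t1 = X NOR Y
t2 = t1 NAND W = (X NOR Y) NAND W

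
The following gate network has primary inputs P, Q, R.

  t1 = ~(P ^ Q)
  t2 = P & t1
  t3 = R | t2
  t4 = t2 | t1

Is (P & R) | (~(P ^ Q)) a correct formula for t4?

No

t1 = ~(P ^ Q)
t2 = P & t1 = P & (~(P ^ Q))
t4 = t2 | t1 = (P & (~(P ^ Q))) | (~(P ^ Q))
At P=1, Q=0, R=1: circuit gives 0, formula gives 1.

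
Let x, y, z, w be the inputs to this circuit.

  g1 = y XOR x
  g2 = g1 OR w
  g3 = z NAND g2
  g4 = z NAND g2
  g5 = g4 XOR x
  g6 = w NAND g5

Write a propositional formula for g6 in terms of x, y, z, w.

g1 = y XOR x
g2 = g1 OR w = (y XOR x) OR w
g4 = z NAND g2 = z NAND ((y XOR x) OR w)
g5 = g4 XOR x = (z NAND ((y XOR x) OR w)) XOR x
g6 = w NAND g5 = w NAND ((z NAND ((y XOR x) OR w)) XOR x)

w NAND ((z NAND ((y XOR x) OR w)) XOR x)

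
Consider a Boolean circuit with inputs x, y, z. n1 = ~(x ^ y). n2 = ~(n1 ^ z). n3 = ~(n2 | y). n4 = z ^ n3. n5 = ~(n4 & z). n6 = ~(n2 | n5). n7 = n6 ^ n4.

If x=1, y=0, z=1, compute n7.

0

n1 = ~(1 ^ 0) = 0
n2 = ~(0 ^ 1) = 0
n3 = ~(0 | 0) = 1
n4 = 1 ^ 1 = 0
n5 = ~(0 & 1) = 1
n6 = ~(0 | 1) = 0
n7 = 0 ^ 0 = 0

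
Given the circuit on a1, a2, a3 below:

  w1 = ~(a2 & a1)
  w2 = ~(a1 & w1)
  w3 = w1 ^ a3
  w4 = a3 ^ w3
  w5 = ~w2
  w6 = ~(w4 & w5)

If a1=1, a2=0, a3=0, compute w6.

0

w1 = ~(0 & 1) = 1
w2 = ~(1 & 1) = 0
w3 = 1 ^ 0 = 1
w4 = 0 ^ 1 = 1
w5 = ~0 = 1
w6 = ~(1 & 1) = 0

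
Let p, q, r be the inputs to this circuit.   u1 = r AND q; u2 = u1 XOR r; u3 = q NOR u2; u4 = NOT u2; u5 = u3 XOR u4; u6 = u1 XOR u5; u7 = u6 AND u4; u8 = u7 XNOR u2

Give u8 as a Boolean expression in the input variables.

u1 = r AND q
u2 = u1 XOR r = (r AND q) XOR r
u3 = q NOR u2 = q NOR ((r AND q) XOR r)
u4 = NOT u2 = NOT ((r AND q) XOR r)
u5 = u3 XOR u4 = (q NOR ((r AND q) XOR r)) XOR NOT ((r AND q) XOR r)
u6 = u1 XOR u5 = (r AND q) XOR ((q NOR ((r AND q) XOR r)) XOR NOT ((r AND q) XOR r))
u7 = u6 AND u4 = ((r AND q) XOR ((q NOR ((r AND q) XOR r)) XOR NOT ((r AND q) XOR r))) AND NOT ((r AND q) XOR r)
u8 = u7 XNOR u2 = (((r AND q) XOR ((q NOR ((r AND q) XOR r)) XOR NOT ((r AND q) XOR r))) AND NOT ((r AND q) XOR r)) XNOR ((r AND q) XOR r)

(((r AND q) XOR ((q NOR ((r AND q) XOR r)) XOR NOT ((r AND q) XOR r))) AND NOT ((r AND q) XOR r)) XNOR ((r AND q) XOR r)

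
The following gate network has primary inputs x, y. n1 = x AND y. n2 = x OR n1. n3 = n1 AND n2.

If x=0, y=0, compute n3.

0

n1 = 0 AND 0 = 0
n2 = 0 OR 0 = 0
n3 = 0 AND 0 = 0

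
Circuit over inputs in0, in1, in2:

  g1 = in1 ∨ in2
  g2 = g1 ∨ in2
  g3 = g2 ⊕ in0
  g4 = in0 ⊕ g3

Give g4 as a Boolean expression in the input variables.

in0 ⊕ (((in1 ∨ in2) ∨ in2) ⊕ in0)

g1 = in1 ∨ in2
g2 = g1 ∨ in2 = (in1 ∨ in2) ∨ in2
g3 = g2 ⊕ in0 = ((in1 ∨ in2) ∨ in2) ⊕ in0
g4 = in0 ⊕ g3 = in0 ⊕ (((in1 ∨ in2) ∨ in2) ⊕ in0)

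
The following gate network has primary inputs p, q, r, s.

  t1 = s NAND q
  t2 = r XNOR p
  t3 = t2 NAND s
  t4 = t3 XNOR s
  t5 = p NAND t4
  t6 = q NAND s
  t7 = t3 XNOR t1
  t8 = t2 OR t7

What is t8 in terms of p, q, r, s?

t1 = s NAND q
t2 = r XNOR p
t3 = t2 NAND s = (r XNOR p) NAND s
t7 = t3 XNOR t1 = ((r XNOR p) NAND s) XNOR (s NAND q)
t8 = t2 OR t7 = (r XNOR p) OR (((r XNOR p) NAND s) XNOR (s NAND q))

(r XNOR p) OR (((r XNOR p) NAND s) XNOR (s NAND q))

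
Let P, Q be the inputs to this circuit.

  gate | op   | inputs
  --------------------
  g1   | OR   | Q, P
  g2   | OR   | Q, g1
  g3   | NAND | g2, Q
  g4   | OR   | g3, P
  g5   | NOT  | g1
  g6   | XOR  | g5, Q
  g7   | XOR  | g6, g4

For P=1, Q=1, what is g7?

0

g1 = 1 OR 1 = 1
g2 = 1 OR 1 = 1
g3 = 1 NAND 1 = 0
g4 = 0 OR 1 = 1
g5 = NOT 1 = 0
g6 = 0 XOR 1 = 1
g7 = 1 XOR 1 = 0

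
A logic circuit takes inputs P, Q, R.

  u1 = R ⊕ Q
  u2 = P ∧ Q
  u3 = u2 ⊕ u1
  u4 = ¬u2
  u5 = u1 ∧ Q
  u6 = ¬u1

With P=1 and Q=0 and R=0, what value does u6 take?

u1 = 0 ⊕ 0 = 0
u6 = ¬0 = 1

1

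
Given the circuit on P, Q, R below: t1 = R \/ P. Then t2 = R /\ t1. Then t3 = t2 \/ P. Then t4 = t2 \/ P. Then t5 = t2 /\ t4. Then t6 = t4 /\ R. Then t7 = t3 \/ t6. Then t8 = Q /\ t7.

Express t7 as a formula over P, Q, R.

t1 = R \/ P
t2 = R /\ t1 = R /\ (R \/ P)
t3 = t2 \/ P = (R /\ (R \/ P)) \/ P
t4 = t2 \/ P = (R /\ (R \/ P)) \/ P
t6 = t4 /\ R = ((R /\ (R \/ P)) \/ P) /\ R
t7 = t3 \/ t6 = ((R /\ (R \/ P)) \/ P) \/ (((R /\ (R \/ P)) \/ P) /\ R)

((R /\ (R \/ P)) \/ P) \/ (((R /\ (R \/ P)) \/ P) /\ R)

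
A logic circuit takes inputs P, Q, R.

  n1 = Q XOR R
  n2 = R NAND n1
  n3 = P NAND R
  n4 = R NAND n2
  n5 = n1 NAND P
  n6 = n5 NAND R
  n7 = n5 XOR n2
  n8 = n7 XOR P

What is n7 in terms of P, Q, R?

((Q XOR R) NAND P) XOR (R NAND (Q XOR R))

n1 = Q XOR R
n2 = R NAND n1 = R NAND (Q XOR R)
n5 = n1 NAND P = (Q XOR R) NAND P
n7 = n5 XOR n2 = ((Q XOR R) NAND P) XOR (R NAND (Q XOR R))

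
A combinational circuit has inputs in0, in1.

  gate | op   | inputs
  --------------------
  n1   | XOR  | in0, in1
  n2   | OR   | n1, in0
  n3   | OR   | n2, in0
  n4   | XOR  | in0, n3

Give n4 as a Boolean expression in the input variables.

in0 XOR (((in0 XOR in1) OR in0) OR in0)

n1 = in0 XOR in1
n2 = n1 OR in0 = (in0 XOR in1) OR in0
n3 = n2 OR in0 = ((in0 XOR in1) OR in0) OR in0
n4 = in0 XOR n3 = in0 XOR (((in0 XOR in1) OR in0) OR in0)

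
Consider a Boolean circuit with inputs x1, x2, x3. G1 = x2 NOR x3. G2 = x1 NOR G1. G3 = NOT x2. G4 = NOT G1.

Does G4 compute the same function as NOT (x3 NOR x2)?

G1 = x2 NOR x3
G4 = NOT G1 = NOT (x2 NOR x3)
At x1=0, x2=0, x3=0: circuit gives 0, formula gives 0.
At x1=0, x2=0, x3=1: circuit gives 1, formula gives 1.
Agrees on all 8 inputs.

Yes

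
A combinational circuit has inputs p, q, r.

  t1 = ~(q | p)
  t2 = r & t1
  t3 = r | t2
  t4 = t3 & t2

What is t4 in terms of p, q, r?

(r | (r & (~(q | p)))) & (r & (~(q | p)))

t1 = ~(q | p)
t2 = r & t1 = r & (~(q | p))
t3 = r | t2 = r | (r & (~(q | p)))
t4 = t3 & t2 = (r | (r & (~(q | p)))) & (r & (~(q | p)))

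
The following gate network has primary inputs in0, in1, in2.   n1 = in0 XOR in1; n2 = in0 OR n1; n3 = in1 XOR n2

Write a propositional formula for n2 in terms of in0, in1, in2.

n1 = in0 XOR in1
n2 = in0 OR n1 = in0 OR (in0 XOR in1)

in0 OR (in0 XOR in1)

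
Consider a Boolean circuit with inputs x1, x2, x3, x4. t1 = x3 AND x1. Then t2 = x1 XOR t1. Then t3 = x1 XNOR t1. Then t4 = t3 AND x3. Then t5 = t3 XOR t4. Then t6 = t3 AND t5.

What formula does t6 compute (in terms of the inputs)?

(x1 XNOR (x3 AND x1)) AND ((x1 XNOR (x3 AND x1)) XOR ((x1 XNOR (x3 AND x1)) AND x3))

t1 = x3 AND x1
t3 = x1 XNOR t1 = x1 XNOR (x3 AND x1)
t4 = t3 AND x3 = (x1 XNOR (x3 AND x1)) AND x3
t5 = t3 XOR t4 = (x1 XNOR (x3 AND x1)) XOR ((x1 XNOR (x3 AND x1)) AND x3)
t6 = t3 AND t5 = (x1 XNOR (x3 AND x1)) AND ((x1 XNOR (x3 AND x1)) XOR ((x1 XNOR (x3 AND x1)) AND x3))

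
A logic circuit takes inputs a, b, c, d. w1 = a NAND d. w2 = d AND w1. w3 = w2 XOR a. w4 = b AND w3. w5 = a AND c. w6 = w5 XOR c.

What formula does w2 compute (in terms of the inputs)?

w1 = a NAND d
w2 = d AND w1 = d AND (a NAND d)

d AND (a NAND d)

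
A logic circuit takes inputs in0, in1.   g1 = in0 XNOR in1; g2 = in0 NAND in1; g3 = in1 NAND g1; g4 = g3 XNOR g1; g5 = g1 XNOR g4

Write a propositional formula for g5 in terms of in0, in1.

g1 = in0 XNOR in1
g3 = in1 NAND g1 = in1 NAND (in0 XNOR in1)
g4 = g3 XNOR g1 = (in1 NAND (in0 XNOR in1)) XNOR (in0 XNOR in1)
g5 = g1 XNOR g4 = (in0 XNOR in1) XNOR ((in1 NAND (in0 XNOR in1)) XNOR (in0 XNOR in1))

(in0 XNOR in1) XNOR ((in1 NAND (in0 XNOR in1)) XNOR (in0 XNOR in1))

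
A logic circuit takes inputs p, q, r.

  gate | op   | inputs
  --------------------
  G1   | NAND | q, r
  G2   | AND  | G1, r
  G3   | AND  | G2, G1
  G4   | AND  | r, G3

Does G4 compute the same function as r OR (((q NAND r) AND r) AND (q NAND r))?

G1 = q NAND r
G2 = G1 AND r = (q NAND r) AND r
G3 = G2 AND G1 = ((q NAND r) AND r) AND (q NAND r)
G4 = r AND G3 = r AND (((q NAND r) AND r) AND (q NAND r))
At p=0, q=1, r=1: circuit gives 0, formula gives 1.

No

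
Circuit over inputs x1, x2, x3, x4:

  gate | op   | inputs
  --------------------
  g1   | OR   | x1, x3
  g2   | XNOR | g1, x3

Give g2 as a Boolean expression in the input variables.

(x1 OR x3) XNOR x3

g1 = x1 OR x3
g2 = g1 XNOR x3 = (x1 OR x3) XNOR x3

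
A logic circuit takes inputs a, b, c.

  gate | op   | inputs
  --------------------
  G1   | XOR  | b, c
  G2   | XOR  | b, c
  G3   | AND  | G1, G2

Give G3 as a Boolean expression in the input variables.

G1 = b XOR c
G2 = b XOR c
G3 = G1 AND G2 = (b XOR c) AND (b XOR c)

(b XOR c) AND (b XOR c)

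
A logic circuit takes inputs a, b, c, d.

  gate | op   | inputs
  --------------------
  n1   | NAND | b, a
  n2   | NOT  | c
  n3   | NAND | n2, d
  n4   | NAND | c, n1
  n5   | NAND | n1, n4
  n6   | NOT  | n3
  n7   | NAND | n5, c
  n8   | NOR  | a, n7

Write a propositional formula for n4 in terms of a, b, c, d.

c NAND (b NAND a)

n1 = b NAND a
n4 = c NAND n1 = c NAND (b NAND a)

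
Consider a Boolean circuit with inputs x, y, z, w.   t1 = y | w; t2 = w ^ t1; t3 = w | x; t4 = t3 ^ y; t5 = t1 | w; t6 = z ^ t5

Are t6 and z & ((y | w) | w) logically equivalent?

t1 = y | w
t5 = t1 | w = (y | w) | w
t6 = z ^ t5 = z ^ ((y | w) | w)
At x=0, y=0, z=0, w=1: circuit gives 1, formula gives 0.

No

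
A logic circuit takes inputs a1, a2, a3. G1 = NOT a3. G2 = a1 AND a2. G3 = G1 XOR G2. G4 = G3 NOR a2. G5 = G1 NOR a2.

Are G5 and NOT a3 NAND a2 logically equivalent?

G1 = NOT a3
G5 = G1 NOR a2 = NOT a3 NOR a2
At a1=0, a2=0, a3=0: circuit gives 0, formula gives 1.

No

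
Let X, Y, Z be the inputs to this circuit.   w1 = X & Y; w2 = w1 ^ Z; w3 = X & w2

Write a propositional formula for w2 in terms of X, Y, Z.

w1 = X & Y
w2 = w1 ^ Z = (X & Y) ^ Z

(X & Y) ^ Z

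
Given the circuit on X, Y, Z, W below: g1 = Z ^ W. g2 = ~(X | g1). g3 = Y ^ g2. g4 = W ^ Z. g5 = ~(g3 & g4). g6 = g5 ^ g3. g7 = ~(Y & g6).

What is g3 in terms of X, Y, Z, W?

g1 = Z ^ W
g2 = ~(X | g1) = ~(X | (Z ^ W))
g3 = Y ^ g2 = Y ^ (~(X | (Z ^ W)))

Y ^ (~(X | (Z ^ W)))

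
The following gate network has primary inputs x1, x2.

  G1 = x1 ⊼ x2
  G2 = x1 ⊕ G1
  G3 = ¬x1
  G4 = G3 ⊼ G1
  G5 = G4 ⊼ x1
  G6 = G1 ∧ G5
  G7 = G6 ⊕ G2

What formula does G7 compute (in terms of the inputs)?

G1 = x1 ⊼ x2
G2 = x1 ⊕ G1 = x1 ⊕ (x1 ⊼ x2)
G3 = ¬x1
G4 = G3 ⊼ G1 = ¬x1 ⊼ (x1 ⊼ x2)
G5 = G4 ⊼ x1 = (¬x1 ⊼ (x1 ⊼ x2)) ⊼ x1
G6 = G1 ∧ G5 = (x1 ⊼ x2) ∧ ((¬x1 ⊼ (x1 ⊼ x2)) ⊼ x1)
G7 = G6 ⊕ G2 = ((x1 ⊼ x2) ∧ ((¬x1 ⊼ (x1 ⊼ x2)) ⊼ x1)) ⊕ (x1 ⊕ (x1 ⊼ x2))

((x1 ⊼ x2) ∧ ((¬x1 ⊼ (x1 ⊼ x2)) ⊼ x1)) ⊕ (x1 ⊕ (x1 ⊼ x2))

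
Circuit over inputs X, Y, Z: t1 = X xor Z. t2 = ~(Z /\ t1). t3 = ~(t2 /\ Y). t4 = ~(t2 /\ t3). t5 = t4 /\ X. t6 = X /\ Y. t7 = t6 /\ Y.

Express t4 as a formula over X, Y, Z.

~((~(Z /\ (X xor Z))) /\ (~((~(Z /\ (X xor Z))) /\ Y)))

t1 = X xor Z
t2 = ~(Z /\ t1) = ~(Z /\ (X xor Z))
t3 = ~(t2 /\ Y) = ~((~(Z /\ (X xor Z))) /\ Y)
t4 = ~(t2 /\ t3) = ~((~(Z /\ (X xor Z))) /\ (~((~(Z /\ (X xor Z))) /\ Y)))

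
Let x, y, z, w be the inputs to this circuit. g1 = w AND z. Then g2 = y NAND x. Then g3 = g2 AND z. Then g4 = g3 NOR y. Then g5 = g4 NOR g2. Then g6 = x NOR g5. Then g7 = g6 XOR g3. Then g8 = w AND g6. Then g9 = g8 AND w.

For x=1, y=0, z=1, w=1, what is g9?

0

g2 = 0 NAND 1 = 1
g3 = 1 AND 1 = 1
g4 = 1 NOR 0 = 0
g5 = 0 NOR 1 = 0
g6 = 1 NOR 0 = 0
g8 = 1 AND 0 = 0
g9 = 0 AND 1 = 0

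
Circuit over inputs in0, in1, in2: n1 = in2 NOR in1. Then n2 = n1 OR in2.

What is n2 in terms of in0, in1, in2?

(in2 NOR in1) OR in2

n1 = in2 NOR in1
n2 = n1 OR in2 = (in2 NOR in1) OR in2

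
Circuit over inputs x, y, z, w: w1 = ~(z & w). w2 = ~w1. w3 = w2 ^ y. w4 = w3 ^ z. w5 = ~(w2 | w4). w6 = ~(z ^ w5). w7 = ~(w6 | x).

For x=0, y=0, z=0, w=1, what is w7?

1

w1 = ~(0 & 1) = 1
w2 = ~1 = 0
w3 = 0 ^ 0 = 0
w4 = 0 ^ 0 = 0
w5 = ~(0 | 0) = 1
w6 = ~(0 ^ 1) = 0
w7 = ~(0 | 0) = 1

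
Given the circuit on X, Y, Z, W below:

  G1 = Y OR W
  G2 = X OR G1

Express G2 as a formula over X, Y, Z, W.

X OR (Y OR W)

G1 = Y OR W
G2 = X OR G1 = X OR (Y OR W)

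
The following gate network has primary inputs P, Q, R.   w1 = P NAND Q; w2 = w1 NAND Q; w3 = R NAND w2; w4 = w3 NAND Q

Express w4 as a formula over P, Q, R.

(R NAND ((P NAND Q) NAND Q)) NAND Q

w1 = P NAND Q
w2 = w1 NAND Q = (P NAND Q) NAND Q
w3 = R NAND w2 = R NAND ((P NAND Q) NAND Q)
w4 = w3 NAND Q = (R NAND ((P NAND Q) NAND Q)) NAND Q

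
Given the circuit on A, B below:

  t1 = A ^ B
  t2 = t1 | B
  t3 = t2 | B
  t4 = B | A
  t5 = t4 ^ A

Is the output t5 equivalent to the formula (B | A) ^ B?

No

t4 = B | A
t5 = t4 ^ A = (B | A) ^ A
At A=0, B=1: circuit gives 1, formula gives 0.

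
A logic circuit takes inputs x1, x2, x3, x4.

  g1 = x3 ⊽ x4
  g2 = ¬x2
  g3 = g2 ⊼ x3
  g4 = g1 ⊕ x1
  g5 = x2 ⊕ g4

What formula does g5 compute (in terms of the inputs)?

g1 = x3 ⊽ x4
g4 = g1 ⊕ x1 = (x3 ⊽ x4) ⊕ x1
g5 = x2 ⊕ g4 = x2 ⊕ ((x3 ⊽ x4) ⊕ x1)

x2 ⊕ ((x3 ⊽ x4) ⊕ x1)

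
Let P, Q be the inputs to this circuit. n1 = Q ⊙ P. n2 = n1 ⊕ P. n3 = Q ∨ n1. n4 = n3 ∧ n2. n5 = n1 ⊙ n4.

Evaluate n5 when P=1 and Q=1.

0

n1 = 1 ⊙ 1 = 1
n2 = 1 ⊕ 1 = 0
n3 = 1 ∨ 1 = 1
n4 = 1 ∧ 0 = 0
n5 = 1 ⊙ 0 = 0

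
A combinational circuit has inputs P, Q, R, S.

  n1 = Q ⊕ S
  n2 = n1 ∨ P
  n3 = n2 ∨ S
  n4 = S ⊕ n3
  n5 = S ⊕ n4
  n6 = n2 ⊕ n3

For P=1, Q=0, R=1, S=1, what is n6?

n1 = 0 ⊕ 1 = 1
n2 = 1 ∨ 1 = 1
n3 = 1 ∨ 1 = 1
n6 = 1 ⊕ 1 = 0

0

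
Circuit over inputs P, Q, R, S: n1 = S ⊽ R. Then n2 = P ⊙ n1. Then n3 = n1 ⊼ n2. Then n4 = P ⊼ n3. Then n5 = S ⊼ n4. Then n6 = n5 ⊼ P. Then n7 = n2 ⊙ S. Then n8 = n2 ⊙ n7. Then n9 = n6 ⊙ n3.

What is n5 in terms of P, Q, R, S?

S ⊼ (P ⊼ ((S ⊽ R) ⊼ (P ⊙ (S ⊽ R))))

n1 = S ⊽ R
n2 = P ⊙ n1 = P ⊙ (S ⊽ R)
n3 = n1 ⊼ n2 = (S ⊽ R) ⊼ (P ⊙ (S ⊽ R))
n4 = P ⊼ n3 = P ⊼ ((S ⊽ R) ⊼ (P ⊙ (S ⊽ R)))
n5 = S ⊼ n4 = S ⊼ (P ⊼ ((S ⊽ R) ⊼ (P ⊙ (S ⊽ R))))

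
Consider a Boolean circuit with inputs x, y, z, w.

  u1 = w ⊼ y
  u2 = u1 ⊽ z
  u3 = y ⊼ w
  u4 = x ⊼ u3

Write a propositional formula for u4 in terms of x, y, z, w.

x ⊼ (y ⊼ w)

u3 = y ⊼ w
u4 = x ⊼ u3 = x ⊼ (y ⊼ w)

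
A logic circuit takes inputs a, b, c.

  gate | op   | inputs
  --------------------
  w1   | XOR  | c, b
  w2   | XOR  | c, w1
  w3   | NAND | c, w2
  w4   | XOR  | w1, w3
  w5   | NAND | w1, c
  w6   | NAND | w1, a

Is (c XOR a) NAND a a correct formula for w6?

w1 = c XOR b
w6 = w1 NAND a = (c XOR b) NAND a
At a=1, b=0, c=0: circuit gives 1, formula gives 0.

No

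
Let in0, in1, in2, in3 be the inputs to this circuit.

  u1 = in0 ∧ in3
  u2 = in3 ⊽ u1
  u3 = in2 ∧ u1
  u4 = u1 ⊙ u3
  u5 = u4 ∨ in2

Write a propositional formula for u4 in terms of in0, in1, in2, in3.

(in0 ∧ in3) ⊙ (in2 ∧ (in0 ∧ in3))

u1 = in0 ∧ in3
u3 = in2 ∧ u1 = in2 ∧ (in0 ∧ in3)
u4 = u1 ⊙ u3 = (in0 ∧ in3) ⊙ (in2 ∧ (in0 ∧ in3))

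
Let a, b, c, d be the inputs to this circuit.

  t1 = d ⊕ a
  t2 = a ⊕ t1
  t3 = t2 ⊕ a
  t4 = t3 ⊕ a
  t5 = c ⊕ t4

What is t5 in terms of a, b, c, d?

t1 = d ⊕ a
t2 = a ⊕ t1 = a ⊕ (d ⊕ a)
t3 = t2 ⊕ a = (a ⊕ (d ⊕ a)) ⊕ a
t4 = t3 ⊕ a = ((a ⊕ (d ⊕ a)) ⊕ a) ⊕ a
t5 = c ⊕ t4 = c ⊕ (((a ⊕ (d ⊕ a)) ⊕ a) ⊕ a)

c ⊕ (((a ⊕ (d ⊕ a)) ⊕ a) ⊕ a)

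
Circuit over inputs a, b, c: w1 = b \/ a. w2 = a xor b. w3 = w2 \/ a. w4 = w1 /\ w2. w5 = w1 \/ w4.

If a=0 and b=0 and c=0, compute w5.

0

w1 = 0 \/ 0 = 0
w2 = 0 xor 0 = 0
w4 = 0 /\ 0 = 0
w5 = 0 \/ 0 = 0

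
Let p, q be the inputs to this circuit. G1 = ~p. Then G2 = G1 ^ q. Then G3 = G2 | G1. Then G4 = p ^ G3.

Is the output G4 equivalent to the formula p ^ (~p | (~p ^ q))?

G1 = ~p
G2 = G1 ^ q = ~p ^ q
G3 = G2 | G1 = (~p ^ q) | ~p
G4 = p ^ G3 = p ^ ((~p ^ q) | ~p)
At p=1, q=1: circuit gives 0, formula gives 0.
At p=0, q=0: circuit gives 1, formula gives 1.
Agrees on all 4 inputs.

Yes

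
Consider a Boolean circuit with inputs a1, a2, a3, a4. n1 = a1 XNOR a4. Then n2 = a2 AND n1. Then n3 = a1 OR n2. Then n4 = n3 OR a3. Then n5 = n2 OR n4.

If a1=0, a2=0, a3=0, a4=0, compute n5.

0

n1 = 0 XNOR 0 = 1
n2 = 0 AND 1 = 0
n3 = 0 OR 0 = 0
n4 = 0 OR 0 = 0
n5 = 0 OR 0 = 0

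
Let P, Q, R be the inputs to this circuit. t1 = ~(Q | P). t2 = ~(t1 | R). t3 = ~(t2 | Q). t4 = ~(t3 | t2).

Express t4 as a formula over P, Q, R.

t1 = ~(Q | P)
t2 = ~(t1 | R) = ~((~(Q | P)) | R)
t3 = ~(t2 | Q) = ~((~((~(Q | P)) | R)) | Q)
t4 = ~(t3 | t2) = ~((~((~((~(Q | P)) | R)) | Q)) | (~((~(Q | P)) | R)))

~((~((~((~(Q | P)) | R)) | Q)) | (~((~(Q | P)) | R)))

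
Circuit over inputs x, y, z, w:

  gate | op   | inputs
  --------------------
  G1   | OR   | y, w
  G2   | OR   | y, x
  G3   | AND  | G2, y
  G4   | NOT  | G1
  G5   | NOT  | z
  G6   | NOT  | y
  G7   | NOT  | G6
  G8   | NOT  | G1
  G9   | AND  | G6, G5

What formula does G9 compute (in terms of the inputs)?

NOT y AND NOT z

G5 = NOT z
G6 = NOT y
G9 = G6 AND G5 = NOT y AND NOT z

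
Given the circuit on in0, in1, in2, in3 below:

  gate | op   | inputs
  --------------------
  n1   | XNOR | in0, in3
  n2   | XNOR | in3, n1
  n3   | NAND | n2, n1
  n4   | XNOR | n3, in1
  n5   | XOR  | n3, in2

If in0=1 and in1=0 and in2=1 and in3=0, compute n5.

0

n1 = 1 XNOR 0 = 0
n2 = 0 XNOR 0 = 1
n3 = 1 NAND 0 = 1
n5 = 1 XOR 1 = 0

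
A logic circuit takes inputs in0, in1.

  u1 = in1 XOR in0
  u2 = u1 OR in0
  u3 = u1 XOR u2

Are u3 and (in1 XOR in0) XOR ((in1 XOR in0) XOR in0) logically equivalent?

No

u1 = in1 XOR in0
u2 = u1 OR in0 = (in1 XOR in0) OR in0
u3 = u1 XOR u2 = (in1 XOR in0) XOR ((in1 XOR in0) OR in0)
At in0=1, in1=0: circuit gives 0, formula gives 1.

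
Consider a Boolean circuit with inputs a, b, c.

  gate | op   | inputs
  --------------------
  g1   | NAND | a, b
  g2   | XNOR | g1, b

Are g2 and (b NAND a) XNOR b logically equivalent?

Yes

g1 = a NAND b
g2 = g1 XNOR b = (a NAND b) XNOR b
At a=0, b=0, c=0: circuit gives 0, formula gives 0.
At a=0, b=1, c=0: circuit gives 1, formula gives 1.
Agrees on all 8 inputs.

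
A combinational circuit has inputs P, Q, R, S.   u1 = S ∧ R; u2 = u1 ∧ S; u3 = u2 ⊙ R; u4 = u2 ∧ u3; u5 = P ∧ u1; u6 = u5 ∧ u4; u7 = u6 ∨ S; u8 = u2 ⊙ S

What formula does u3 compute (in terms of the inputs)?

((S ∧ R) ∧ S) ⊙ R

u1 = S ∧ R
u2 = u1 ∧ S = (S ∧ R) ∧ S
u3 = u2 ⊙ R = ((S ∧ R) ∧ S) ⊙ R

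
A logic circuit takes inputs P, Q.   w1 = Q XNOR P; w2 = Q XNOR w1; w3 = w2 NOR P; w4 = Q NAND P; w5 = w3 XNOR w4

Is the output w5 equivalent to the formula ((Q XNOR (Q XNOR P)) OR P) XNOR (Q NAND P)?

w1 = Q XNOR P
w2 = Q XNOR w1 = Q XNOR (Q XNOR P)
w3 = w2 NOR P = (Q XNOR (Q XNOR P)) NOR P
w4 = Q NAND P
w5 = w3 XNOR w4 = ((Q XNOR (Q XNOR P)) NOR P) XNOR (Q NAND P)
At P=0, Q=0: circuit gives 1, formula gives 0.

No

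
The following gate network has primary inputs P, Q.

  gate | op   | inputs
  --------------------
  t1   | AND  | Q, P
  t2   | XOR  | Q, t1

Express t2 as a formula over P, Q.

t1 = Q AND P
t2 = Q XOR t1 = Q XOR (Q AND P)

Q XOR (Q AND P)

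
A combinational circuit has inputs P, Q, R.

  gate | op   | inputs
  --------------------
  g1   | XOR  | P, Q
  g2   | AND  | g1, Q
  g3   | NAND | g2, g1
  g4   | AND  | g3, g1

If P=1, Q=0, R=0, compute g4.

1

g1 = 1 XOR 0 = 1
g2 = 1 AND 0 = 0
g3 = 0 NAND 1 = 1
g4 = 1 AND 1 = 1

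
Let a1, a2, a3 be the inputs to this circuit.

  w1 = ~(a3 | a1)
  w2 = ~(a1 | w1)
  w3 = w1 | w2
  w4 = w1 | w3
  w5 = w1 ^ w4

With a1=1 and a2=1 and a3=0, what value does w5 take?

w1 = ~(0 | 1) = 0
w2 = ~(1 | 0) = 0
w3 = 0 | 0 = 0
w4 = 0 | 0 = 0
w5 = 0 ^ 0 = 0

0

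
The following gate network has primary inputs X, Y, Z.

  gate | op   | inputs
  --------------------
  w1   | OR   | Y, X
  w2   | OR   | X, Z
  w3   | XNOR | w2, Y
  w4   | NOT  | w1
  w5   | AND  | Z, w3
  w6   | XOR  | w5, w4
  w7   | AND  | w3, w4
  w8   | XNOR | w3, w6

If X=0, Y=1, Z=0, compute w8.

1

w1 = 1 OR 0 = 1
w2 = 0 OR 0 = 0
w3 = 0 XNOR 1 = 0
w4 = NOT 1 = 0
w5 = 0 AND 0 = 0
w6 = 0 XOR 0 = 0
w8 = 0 XNOR 0 = 1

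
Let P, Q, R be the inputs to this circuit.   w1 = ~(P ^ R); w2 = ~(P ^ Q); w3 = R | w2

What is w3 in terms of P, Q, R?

w2 = ~(P ^ Q)
w3 = R | w2 = R | (~(P ^ Q))

R | (~(P ^ Q))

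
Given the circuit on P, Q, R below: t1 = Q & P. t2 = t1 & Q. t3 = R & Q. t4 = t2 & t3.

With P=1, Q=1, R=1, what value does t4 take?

t1 = 1 & 1 = 1
t2 = 1 & 1 = 1
t3 = 1 & 1 = 1
t4 = 1 & 1 = 1

1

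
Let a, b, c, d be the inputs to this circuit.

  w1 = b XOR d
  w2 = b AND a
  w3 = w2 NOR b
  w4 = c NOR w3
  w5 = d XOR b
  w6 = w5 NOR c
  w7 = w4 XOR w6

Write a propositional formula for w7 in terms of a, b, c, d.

w2 = b AND a
w3 = w2 NOR b = (b AND a) NOR b
w4 = c NOR w3 = c NOR ((b AND a) NOR b)
w5 = d XOR b
w6 = w5 NOR c = (d XOR b) NOR c
w7 = w4 XOR w6 = (c NOR ((b AND a) NOR b)) XOR ((d XOR b) NOR c)

(c NOR ((b AND a) NOR b)) XOR ((d XOR b) NOR c)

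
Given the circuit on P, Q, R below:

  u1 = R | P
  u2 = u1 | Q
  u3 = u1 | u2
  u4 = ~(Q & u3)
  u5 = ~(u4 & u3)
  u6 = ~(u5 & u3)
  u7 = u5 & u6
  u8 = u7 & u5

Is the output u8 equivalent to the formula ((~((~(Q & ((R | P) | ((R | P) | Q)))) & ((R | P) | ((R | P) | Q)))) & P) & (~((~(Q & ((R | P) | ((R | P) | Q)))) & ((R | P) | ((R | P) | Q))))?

No

u1 = R | P
u2 = u1 | Q = (R | P) | Q
u3 = u1 | u2 = (R | P) | ((R | P) | Q)
u4 = ~(Q & u3) = ~(Q & ((R | P) | ((R | P) | Q)))
u5 = ~(u4 & u3) = ~((~(Q & ((R | P) | ((R | P) | Q)))) & ((R | P) | ((R | P) | Q)))
u6 = ~(u5 & u3) = ~((~((~(Q & ((R | P) | ((R | P) | Q)))) & ((R | P) | ((R | P) | Q)))) & ((R | P) | ((R | P) | Q)))
u7 = u5 & u6 = (~((~(Q & ((R | P) | ((R | P) | Q)))) & ((R | P) | ((R | P) | Q)))) & (~((~((~(Q & ((R | P) | ((R | P) | Q)))) & ((R | P) | ((R | P) | Q)))) & ((R | P) | ((R | P) | Q))))
u8 = u7 & u5 = ((~((~(Q & ((R | P) | ((R | P) | Q)))) & ((R | P) | ((R | P) | Q)))) & (~((~((~(Q & ((R | P) | ((R | P) | Q)))) & ((R | P) | ((R | P) | Q)))) & ((R | P) | ((R | P) | Q))))) & (~((~(Q & ((R | P) | ((R | P) | Q)))) & ((R | P) | ((R | P) | Q))))
At P=0, Q=0, R=0: circuit gives 1, formula gives 0.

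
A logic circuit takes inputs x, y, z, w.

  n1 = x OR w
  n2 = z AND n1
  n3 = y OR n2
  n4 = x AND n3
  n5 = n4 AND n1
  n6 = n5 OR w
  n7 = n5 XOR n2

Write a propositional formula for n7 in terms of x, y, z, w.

((x AND (y OR (z AND (x OR w)))) AND (x OR w)) XOR (z AND (x OR w))

n1 = x OR w
n2 = z AND n1 = z AND (x OR w)
n3 = y OR n2 = y OR (z AND (x OR w))
n4 = x AND n3 = x AND (y OR (z AND (x OR w)))
n5 = n4 AND n1 = (x AND (y OR (z AND (x OR w)))) AND (x OR w)
n7 = n5 XOR n2 = ((x AND (y OR (z AND (x OR w)))) AND (x OR w)) XOR (z AND (x OR w))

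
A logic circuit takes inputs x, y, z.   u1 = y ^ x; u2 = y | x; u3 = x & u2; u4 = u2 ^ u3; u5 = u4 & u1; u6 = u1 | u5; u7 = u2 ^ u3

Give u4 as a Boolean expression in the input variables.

(y | x) ^ (x & (y | x))

u2 = y | x
u3 = x & u2 = x & (y | x)
u4 = u2 ^ u3 = (y | x) ^ (x & (y | x))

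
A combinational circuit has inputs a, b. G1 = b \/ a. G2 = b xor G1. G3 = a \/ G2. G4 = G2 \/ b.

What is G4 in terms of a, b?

G1 = b \/ a
G2 = b xor G1 = b xor (b \/ a)
G4 = G2 \/ b = (b xor (b \/ a)) \/ b

(b xor (b \/ a)) \/ b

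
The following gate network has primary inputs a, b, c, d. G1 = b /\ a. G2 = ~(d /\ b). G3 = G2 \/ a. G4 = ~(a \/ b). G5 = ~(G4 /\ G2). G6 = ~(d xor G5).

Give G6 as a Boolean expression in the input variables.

G2 = ~(d /\ b)
G4 = ~(a \/ b)
G5 = ~(G4 /\ G2) = ~((~(a \/ b)) /\ (~(d /\ b)))
G6 = ~(d xor G5) = ~(d xor (~((~(a \/ b)) /\ (~(d /\ b)))))

~(d xor (~((~(a \/ b)) /\ (~(d /\ b)))))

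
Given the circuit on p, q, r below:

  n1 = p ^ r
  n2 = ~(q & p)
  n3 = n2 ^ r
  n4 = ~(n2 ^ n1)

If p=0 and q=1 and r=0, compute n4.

0

n1 = 0 ^ 0 = 0
n2 = ~(1 & 0) = 1
n4 = ~(1 ^ 0) = 0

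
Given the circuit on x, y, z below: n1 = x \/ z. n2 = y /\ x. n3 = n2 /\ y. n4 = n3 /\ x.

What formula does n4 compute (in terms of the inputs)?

((y /\ x) /\ y) /\ x

n2 = y /\ x
n3 = n2 /\ y = (y /\ x) /\ y
n4 = n3 /\ x = ((y /\ x) /\ y) /\ x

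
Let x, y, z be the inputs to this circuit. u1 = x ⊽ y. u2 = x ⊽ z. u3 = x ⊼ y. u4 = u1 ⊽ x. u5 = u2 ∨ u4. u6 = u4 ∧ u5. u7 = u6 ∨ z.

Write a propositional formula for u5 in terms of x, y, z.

u1 = x ⊽ y
u2 = x ⊽ z
u4 = u1 ⊽ x = (x ⊽ y) ⊽ x
u5 = u2 ∨ u4 = (x ⊽ z) ∨ ((x ⊽ y) ⊽ x)

(x ⊽ z) ∨ ((x ⊽ y) ⊽ x)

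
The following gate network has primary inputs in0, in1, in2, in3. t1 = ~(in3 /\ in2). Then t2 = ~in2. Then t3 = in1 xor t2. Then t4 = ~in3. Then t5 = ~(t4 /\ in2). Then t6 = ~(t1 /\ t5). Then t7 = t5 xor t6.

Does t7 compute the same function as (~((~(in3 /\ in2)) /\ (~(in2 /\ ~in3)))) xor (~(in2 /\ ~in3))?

Yes

t1 = ~(in3 /\ in2)
t4 = ~in3
t5 = ~(t4 /\ in2) = ~(~in3 /\ in2)
t6 = ~(t1 /\ t5) = ~((~(in3 /\ in2)) /\ (~(~in3 /\ in2)))
t7 = t5 xor t6 = (~(~in3 /\ in2)) xor (~((~(in3 /\ in2)) /\ (~(~in3 /\ in2))))
At in0=0, in1=0, in2=1, in3=1: circuit gives 0, formula gives 0.
At in0=0, in1=0, in2=0, in3=0: circuit gives 1, formula gives 1.
Agrees on all 16 inputs.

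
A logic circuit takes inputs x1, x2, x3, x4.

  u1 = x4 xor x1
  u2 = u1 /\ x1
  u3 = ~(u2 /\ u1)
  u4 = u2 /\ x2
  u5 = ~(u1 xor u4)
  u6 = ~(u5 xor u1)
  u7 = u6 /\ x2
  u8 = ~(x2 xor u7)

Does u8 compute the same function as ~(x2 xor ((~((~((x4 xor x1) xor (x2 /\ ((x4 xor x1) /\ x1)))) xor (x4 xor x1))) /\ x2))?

u1 = x4 xor x1
u2 = u1 /\ x1 = (x4 xor x1) /\ x1
u4 = u2 /\ x2 = ((x4 xor x1) /\ x1) /\ x2
u5 = ~(u1 xor u4) = ~((x4 xor x1) xor (((x4 xor x1) /\ x1) /\ x2))
u6 = ~(u5 xor u1) = ~((~((x4 xor x1) xor (((x4 xor x1) /\ x1) /\ x2))) xor (x4 xor x1))
u7 = u6 /\ x2 = (~((~((x4 xor x1) xor (((x4 xor x1) /\ x1) /\ x2))) xor (x4 xor x1))) /\ x2
u8 = ~(x2 xor u7) = ~(x2 xor ((~((~((x4 xor x1) xor (((x4 xor x1) /\ x1) /\ x2))) xor (x4 xor x1))) /\ x2))
At x1=0, x2=1, x3=0, x4=0: circuit gives 0, formula gives 0.
At x1=0, x2=0, x3=0, x4=0: circuit gives 1, formula gives 1.
Agrees on all 16 inputs.

Yes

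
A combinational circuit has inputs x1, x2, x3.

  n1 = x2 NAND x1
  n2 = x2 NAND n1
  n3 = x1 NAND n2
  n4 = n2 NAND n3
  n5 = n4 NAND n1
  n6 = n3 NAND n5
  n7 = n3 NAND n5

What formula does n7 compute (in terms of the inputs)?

(x1 NAND (x2 NAND (x2 NAND x1))) NAND (((x2 NAND (x2 NAND x1)) NAND (x1 NAND (x2 NAND (x2 NAND x1)))) NAND (x2 NAND x1))

n1 = x2 NAND x1
n2 = x2 NAND n1 = x2 NAND (x2 NAND x1)
n3 = x1 NAND n2 = x1 NAND (x2 NAND (x2 NAND x1))
n4 = n2 NAND n3 = (x2 NAND (x2 NAND x1)) NAND (x1 NAND (x2 NAND (x2 NAND x1)))
n5 = n4 NAND n1 = ((x2 NAND (x2 NAND x1)) NAND (x1 NAND (x2 NAND (x2 NAND x1)))) NAND (x2 NAND x1)
n7 = n3 NAND n5 = (x1 NAND (x2 NAND (x2 NAND x1))) NAND (((x2 NAND (x2 NAND x1)) NAND (x1 NAND (x2 NAND (x2 NAND x1)))) NAND (x2 NAND x1))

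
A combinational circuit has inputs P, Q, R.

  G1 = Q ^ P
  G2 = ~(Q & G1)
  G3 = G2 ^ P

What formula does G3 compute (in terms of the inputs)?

(~(Q & (Q ^ P))) ^ P

G1 = Q ^ P
G2 = ~(Q & G1) = ~(Q & (Q ^ P))
G3 = G2 ^ P = (~(Q & (Q ^ P))) ^ P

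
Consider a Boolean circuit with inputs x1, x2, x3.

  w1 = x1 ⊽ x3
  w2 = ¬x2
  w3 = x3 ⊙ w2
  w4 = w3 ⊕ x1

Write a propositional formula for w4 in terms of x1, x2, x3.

(x3 ⊙ ¬x2) ⊕ x1

w2 = ¬x2
w3 = x3 ⊙ w2 = x3 ⊙ ¬x2
w4 = w3 ⊕ x1 = (x3 ⊙ ¬x2) ⊕ x1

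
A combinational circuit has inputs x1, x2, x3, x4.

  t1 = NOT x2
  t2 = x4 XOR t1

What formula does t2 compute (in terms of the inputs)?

x4 XOR NOT x2

t1 = NOT x2
t2 = x4 XOR t1 = x4 XOR NOT x2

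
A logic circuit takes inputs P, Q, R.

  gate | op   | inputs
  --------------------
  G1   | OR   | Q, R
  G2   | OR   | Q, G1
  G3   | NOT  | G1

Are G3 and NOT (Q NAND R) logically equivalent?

No

G1 = Q OR R
G3 = NOT G1 = NOT (Q OR R)
At P=0, Q=0, R=0: circuit gives 1, formula gives 0.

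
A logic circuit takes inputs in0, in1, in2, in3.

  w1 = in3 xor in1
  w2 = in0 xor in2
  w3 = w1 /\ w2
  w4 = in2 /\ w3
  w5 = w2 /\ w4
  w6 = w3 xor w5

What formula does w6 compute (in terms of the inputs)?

w1 = in3 xor in1
w2 = in0 xor in2
w3 = w1 /\ w2 = (in3 xor in1) /\ (in0 xor in2)
w4 = in2 /\ w3 = in2 /\ ((in3 xor in1) /\ (in0 xor in2))
w5 = w2 /\ w4 = (in0 xor in2) /\ (in2 /\ ((in3 xor in1) /\ (in0 xor in2)))
w6 = w3 xor w5 = ((in3 xor in1) /\ (in0 xor in2)) xor ((in0 xor in2) /\ (in2 /\ ((in3 xor in1) /\ (in0 xor in2))))

((in3 xor in1) /\ (in0 xor in2)) xor ((in0 xor in2) /\ (in2 /\ ((in3 xor in1) /\ (in0 xor in2))))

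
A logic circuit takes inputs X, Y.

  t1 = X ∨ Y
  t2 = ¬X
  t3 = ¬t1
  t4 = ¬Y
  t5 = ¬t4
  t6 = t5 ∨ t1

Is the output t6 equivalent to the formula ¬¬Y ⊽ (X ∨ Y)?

t1 = X ∨ Y
t4 = ¬Y
t5 = ¬t4 = ¬¬Y
t6 = t5 ∨ t1 = ¬¬Y ∨ (X ∨ Y)
At X=0, Y=0: circuit gives 0, formula gives 1.

No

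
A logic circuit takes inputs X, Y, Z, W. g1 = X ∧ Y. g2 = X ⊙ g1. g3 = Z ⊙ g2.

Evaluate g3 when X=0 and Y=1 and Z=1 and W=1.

g1 = 0 ∧ 1 = 0
g2 = 0 ⊙ 0 = 1
g3 = 1 ⊙ 1 = 1

1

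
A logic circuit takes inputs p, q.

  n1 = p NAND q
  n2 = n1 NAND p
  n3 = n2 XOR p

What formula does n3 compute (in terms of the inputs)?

n1 = p NAND q
n2 = n1 NAND p = (p NAND q) NAND p
n3 = n2 XOR p = ((p NAND q) NAND p) XOR p

((p NAND q) NAND p) XOR p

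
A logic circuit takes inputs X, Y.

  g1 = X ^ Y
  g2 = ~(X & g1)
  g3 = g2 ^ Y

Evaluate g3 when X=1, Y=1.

g1 = 1 ^ 1 = 0
g2 = ~(1 & 0) = 1
g3 = 1 ^ 1 = 0

0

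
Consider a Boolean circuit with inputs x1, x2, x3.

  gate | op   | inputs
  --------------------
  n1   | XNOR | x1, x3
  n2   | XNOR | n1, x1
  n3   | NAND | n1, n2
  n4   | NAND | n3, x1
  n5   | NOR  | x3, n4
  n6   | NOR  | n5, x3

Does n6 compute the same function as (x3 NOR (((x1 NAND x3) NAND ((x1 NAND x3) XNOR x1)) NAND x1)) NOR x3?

n1 = x1 XNOR x3
n2 = n1 XNOR x1 = (x1 XNOR x3) XNOR x1
n3 = n1 NAND n2 = (x1 XNOR x3) NAND ((x1 XNOR x3) XNOR x1)
n4 = n3 NAND x1 = ((x1 XNOR x3) NAND ((x1 XNOR x3) XNOR x1)) NAND x1
n5 = x3 NOR n4 = x3 NOR (((x1 XNOR x3) NAND ((x1 XNOR x3) XNOR x1)) NAND x1)
n6 = n5 NOR x3 = (x3 NOR (((x1 XNOR x3) NAND ((x1 XNOR x3) XNOR x1)) NAND x1)) NOR x3
At x1=1, x2=0, x3=0: circuit gives 0, formula gives 1.

No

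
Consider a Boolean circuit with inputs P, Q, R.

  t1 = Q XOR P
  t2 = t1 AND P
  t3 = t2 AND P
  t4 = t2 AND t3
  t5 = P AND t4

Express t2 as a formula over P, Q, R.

(Q XOR P) AND P

t1 = Q XOR P
t2 = t1 AND P = (Q XOR P) AND P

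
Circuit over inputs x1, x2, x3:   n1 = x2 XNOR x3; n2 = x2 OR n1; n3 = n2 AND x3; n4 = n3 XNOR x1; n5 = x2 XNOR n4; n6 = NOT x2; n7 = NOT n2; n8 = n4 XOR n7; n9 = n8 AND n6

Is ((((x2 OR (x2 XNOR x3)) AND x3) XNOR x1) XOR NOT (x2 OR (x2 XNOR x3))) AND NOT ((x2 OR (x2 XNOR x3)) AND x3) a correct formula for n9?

No

n1 = x2 XNOR x3
n2 = x2 OR n1 = x2 OR (x2 XNOR x3)
n3 = n2 AND x3 = (x2 OR (x2 XNOR x3)) AND x3
n4 = n3 XNOR x1 = ((x2 OR (x2 XNOR x3)) AND x3) XNOR x1
n6 = NOT x2
n7 = NOT n2 = NOT (x2 OR (x2 XNOR x3))
n8 = n4 XOR n7 = (((x2 OR (x2 XNOR x3)) AND x3) XNOR x1) XOR NOT (x2 OR (x2 XNOR x3))
n9 = n8 AND n6 = ((((x2 OR (x2 XNOR x3)) AND x3) XNOR x1) XOR NOT (x2 OR (x2 XNOR x3))) AND NOT x2
At x1=0, x2=1, x3=0: circuit gives 0, formula gives 1.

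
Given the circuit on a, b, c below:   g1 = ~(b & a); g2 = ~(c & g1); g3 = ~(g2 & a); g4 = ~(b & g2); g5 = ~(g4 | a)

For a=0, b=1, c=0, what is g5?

1

g1 = ~(1 & 0) = 1
g2 = ~(0 & 1) = 1
g4 = ~(1 & 1) = 0
g5 = ~(0 | 0) = 1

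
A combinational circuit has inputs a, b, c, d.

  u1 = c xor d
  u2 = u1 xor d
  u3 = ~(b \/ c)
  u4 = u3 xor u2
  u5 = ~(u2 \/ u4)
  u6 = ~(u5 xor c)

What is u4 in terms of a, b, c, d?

u1 = c xor d
u2 = u1 xor d = (c xor d) xor d
u3 = ~(b \/ c)
u4 = u3 xor u2 = (~(b \/ c)) xor ((c xor d) xor d)

(~(b \/ c)) xor ((c xor d) xor d)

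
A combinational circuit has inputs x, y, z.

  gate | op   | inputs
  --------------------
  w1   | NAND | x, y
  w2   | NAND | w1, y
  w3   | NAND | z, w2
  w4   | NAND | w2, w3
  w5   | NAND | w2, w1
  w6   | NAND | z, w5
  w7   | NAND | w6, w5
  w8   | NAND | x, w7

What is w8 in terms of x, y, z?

x NAND ((z NAND (((x NAND y) NAND y) NAND (x NAND y))) NAND (((x NAND y) NAND y) NAND (x NAND y)))

w1 = x NAND y
w2 = w1 NAND y = (x NAND y) NAND y
w5 = w2 NAND w1 = ((x NAND y) NAND y) NAND (x NAND y)
w6 = z NAND w5 = z NAND (((x NAND y) NAND y) NAND (x NAND y))
w7 = w6 NAND w5 = (z NAND (((x NAND y) NAND y) NAND (x NAND y))) NAND (((x NAND y) NAND y) NAND (x NAND y))
w8 = x NAND w7 = x NAND ((z NAND (((x NAND y) NAND y) NAND (x NAND y))) NAND (((x NAND y) NAND y) NAND (x NAND y)))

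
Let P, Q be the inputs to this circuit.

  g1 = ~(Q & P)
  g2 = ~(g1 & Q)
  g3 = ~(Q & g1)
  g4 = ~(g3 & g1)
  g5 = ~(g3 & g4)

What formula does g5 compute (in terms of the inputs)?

g1 = ~(Q & P)
g3 = ~(Q & g1) = ~(Q & (~(Q & P)))
g4 = ~(g3 & g1) = ~((~(Q & (~(Q & P)))) & (~(Q & P)))
g5 = ~(g3 & g4) = ~((~(Q & (~(Q & P)))) & (~((~(Q & (~(Q & P)))) & (~(Q & P)))))

~((~(Q & (~(Q & P)))) & (~((~(Q & (~(Q & P)))) & (~(Q & P)))))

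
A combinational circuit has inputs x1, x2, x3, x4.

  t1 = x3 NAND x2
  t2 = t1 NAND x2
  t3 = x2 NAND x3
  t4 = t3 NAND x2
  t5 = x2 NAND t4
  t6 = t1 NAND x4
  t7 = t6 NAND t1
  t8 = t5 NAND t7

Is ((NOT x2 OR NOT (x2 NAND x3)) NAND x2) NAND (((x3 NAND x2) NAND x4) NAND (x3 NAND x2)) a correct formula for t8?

Yes

t1 = x3 NAND x2
t3 = x2 NAND x3
t4 = t3 NAND x2 = (x2 NAND x3) NAND x2
t5 = x2 NAND t4 = x2 NAND ((x2 NAND x3) NAND x2)
t6 = t1 NAND x4 = (x3 NAND x2) NAND x4
t7 = t6 NAND t1 = ((x3 NAND x2) NAND x4) NAND (x3 NAND x2)
t8 = t5 NAND t7 = (x2 NAND ((x2 NAND x3) NAND x2)) NAND (((x3 NAND x2) NAND x4) NAND (x3 NAND x2))
At x1=0, x2=0, x3=0, x4=1: circuit gives 0, formula gives 0.
At x1=0, x2=0, x3=0, x4=0: circuit gives 1, formula gives 1.
Agrees on all 16 inputs.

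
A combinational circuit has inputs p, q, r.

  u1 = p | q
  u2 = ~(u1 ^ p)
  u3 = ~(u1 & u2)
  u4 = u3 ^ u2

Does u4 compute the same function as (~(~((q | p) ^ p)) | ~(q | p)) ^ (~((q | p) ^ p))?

u1 = p | q
u2 = ~(u1 ^ p) = ~((p | q) ^ p)
u3 = ~(u1 & u2) = ~((p | q) & (~((p | q) ^ p)))
u4 = u3 ^ u2 = (~((p | q) & (~((p | q) ^ p)))) ^ (~((p | q) ^ p))
At p=0, q=0, r=0: circuit gives 0, formula gives 0.
At p=0, q=1, r=0: circuit gives 1, formula gives 1.
Agrees on all 8 inputs.

Yes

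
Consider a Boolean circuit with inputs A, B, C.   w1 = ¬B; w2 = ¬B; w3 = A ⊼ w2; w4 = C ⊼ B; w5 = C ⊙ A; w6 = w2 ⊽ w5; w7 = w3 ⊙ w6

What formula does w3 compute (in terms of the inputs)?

A ⊼ ¬B

w2 = ¬B
w3 = A ⊼ w2 = A ⊼ ¬B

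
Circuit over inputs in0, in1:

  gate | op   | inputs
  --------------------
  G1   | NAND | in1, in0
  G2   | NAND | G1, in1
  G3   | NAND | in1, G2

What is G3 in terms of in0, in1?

in1 NAND ((in1 NAND in0) NAND in1)

G1 = in1 NAND in0
G2 = G1 NAND in1 = (in1 NAND in0) NAND in1
G3 = in1 NAND G2 = in1 NAND ((in1 NAND in0) NAND in1)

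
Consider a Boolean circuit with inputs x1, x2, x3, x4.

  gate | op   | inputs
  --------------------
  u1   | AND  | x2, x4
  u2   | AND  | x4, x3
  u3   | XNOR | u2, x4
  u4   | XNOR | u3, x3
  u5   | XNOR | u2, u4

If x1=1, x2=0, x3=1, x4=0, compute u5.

0

u2 = 0 AND 1 = 0
u3 = 0 XNOR 0 = 1
u4 = 1 XNOR 1 = 1
u5 = 0 XNOR 1 = 0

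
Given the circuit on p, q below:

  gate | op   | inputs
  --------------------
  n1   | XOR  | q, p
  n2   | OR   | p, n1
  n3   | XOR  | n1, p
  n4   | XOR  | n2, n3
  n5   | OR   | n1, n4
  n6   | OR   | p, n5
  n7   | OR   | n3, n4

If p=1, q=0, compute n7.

1

n1 = 0 XOR 1 = 1
n2 = 1 OR 1 = 1
n3 = 1 XOR 1 = 0
n4 = 1 XOR 0 = 1
n7 = 0 OR 1 = 1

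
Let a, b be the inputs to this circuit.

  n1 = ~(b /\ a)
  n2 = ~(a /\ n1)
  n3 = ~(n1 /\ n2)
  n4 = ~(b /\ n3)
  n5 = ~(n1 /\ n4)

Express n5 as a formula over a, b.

n1 = ~(b /\ a)
n2 = ~(a /\ n1) = ~(a /\ (~(b /\ a)))
n3 = ~(n1 /\ n2) = ~((~(b /\ a)) /\ (~(a /\ (~(b /\ a)))))
n4 = ~(b /\ n3) = ~(b /\ (~((~(b /\ a)) /\ (~(a /\ (~(b /\ a)))))))
n5 = ~(n1 /\ n4) = ~((~(b /\ a)) /\ (~(b /\ (~((~(b /\ a)) /\ (~(a /\ (~(b /\ a)))))))))

~((~(b /\ a)) /\ (~(b /\ (~((~(b /\ a)) /\ (~(a /\ (~(b /\ a)))))))))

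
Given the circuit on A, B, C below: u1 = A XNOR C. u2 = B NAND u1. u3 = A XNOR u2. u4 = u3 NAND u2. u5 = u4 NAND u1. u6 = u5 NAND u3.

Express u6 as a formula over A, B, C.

(((A XNOR (B NAND (A XNOR C))) NAND (B NAND (A XNOR C))) NAND (A XNOR C)) NAND (A XNOR (B NAND (A XNOR C)))

u1 = A XNOR C
u2 = B NAND u1 = B NAND (A XNOR C)
u3 = A XNOR u2 = A XNOR (B NAND (A XNOR C))
u4 = u3 NAND u2 = (A XNOR (B NAND (A XNOR C))) NAND (B NAND (A XNOR C))
u5 = u4 NAND u1 = ((A XNOR (B NAND (A XNOR C))) NAND (B NAND (A XNOR C))) NAND (A XNOR C)
u6 = u5 NAND u3 = (((A XNOR (B NAND (A XNOR C))) NAND (B NAND (A XNOR C))) NAND (A XNOR C)) NAND (A XNOR (B NAND (A XNOR C)))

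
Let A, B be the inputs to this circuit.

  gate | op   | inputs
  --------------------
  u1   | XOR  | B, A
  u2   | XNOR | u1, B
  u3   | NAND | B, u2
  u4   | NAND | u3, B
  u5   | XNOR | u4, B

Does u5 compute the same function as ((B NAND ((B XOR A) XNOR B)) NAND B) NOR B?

No

u1 = B XOR A
u2 = u1 XNOR B = (B XOR A) XNOR B
u3 = B NAND u2 = B NAND ((B XOR A) XNOR B)
u4 = u3 NAND B = (B NAND ((B XOR A) XNOR B)) NAND B
u5 = u4 XNOR B = ((B NAND ((B XOR A) XNOR B)) NAND B) XNOR B
At A=0, B=1: circuit gives 1, formula gives 0.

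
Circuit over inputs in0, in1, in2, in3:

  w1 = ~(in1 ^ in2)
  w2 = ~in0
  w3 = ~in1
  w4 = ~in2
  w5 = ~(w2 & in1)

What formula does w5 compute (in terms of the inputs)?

w2 = ~in0
w5 = ~(w2 & in1) = ~(~in0 & in1)

~(~in0 & in1)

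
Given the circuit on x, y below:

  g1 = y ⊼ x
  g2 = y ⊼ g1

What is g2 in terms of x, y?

g1 = y ⊼ x
g2 = y ⊼ g1 = y ⊼ (y ⊼ x)

y ⊼ (y ⊼ x)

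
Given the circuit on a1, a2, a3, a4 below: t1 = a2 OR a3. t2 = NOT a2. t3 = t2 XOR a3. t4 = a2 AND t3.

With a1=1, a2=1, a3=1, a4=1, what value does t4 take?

1

t2 = NOT 1 = 0
t3 = 0 XOR 1 = 1
t4 = 1 AND 1 = 1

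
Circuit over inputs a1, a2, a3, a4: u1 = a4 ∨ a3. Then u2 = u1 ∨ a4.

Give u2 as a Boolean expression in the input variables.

(a4 ∨ a3) ∨ a4

u1 = a4 ∨ a3
u2 = u1 ∨ a4 = (a4 ∨ a3) ∨ a4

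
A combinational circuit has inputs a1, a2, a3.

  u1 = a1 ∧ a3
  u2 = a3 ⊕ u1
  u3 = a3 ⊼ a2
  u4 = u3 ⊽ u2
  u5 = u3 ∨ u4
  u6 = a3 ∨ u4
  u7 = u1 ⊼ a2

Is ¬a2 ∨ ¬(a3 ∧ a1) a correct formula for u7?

Yes

u1 = a1 ∧ a3
u7 = u1 ⊼ a2 = (a1 ∧ a3) ⊼ a2
At a1=1, a2=1, a3=1: circuit gives 0, formula gives 0.
At a1=0, a2=0, a3=0: circuit gives 1, formula gives 1.
Agrees on all 8 inputs.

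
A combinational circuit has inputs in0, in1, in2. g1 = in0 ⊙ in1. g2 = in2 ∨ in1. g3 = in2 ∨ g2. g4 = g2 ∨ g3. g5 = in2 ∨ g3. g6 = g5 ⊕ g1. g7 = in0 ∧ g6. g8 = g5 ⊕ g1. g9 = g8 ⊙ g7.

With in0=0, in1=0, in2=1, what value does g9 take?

1

g1 = 0 ⊙ 0 = 1
g2 = 1 ∨ 0 = 1
g3 = 1 ∨ 1 = 1
g5 = 1 ∨ 1 = 1
g6 = 1 ⊕ 1 = 0
g7 = 0 ∧ 0 = 0
g8 = 1 ⊕ 1 = 0
g9 = 0 ⊙ 0 = 1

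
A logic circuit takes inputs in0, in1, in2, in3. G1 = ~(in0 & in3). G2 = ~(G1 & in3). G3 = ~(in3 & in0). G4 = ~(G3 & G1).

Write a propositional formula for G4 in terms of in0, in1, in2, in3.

G1 = ~(in0 & in3)
G3 = ~(in3 & in0)
G4 = ~(G3 & G1) = ~((~(in3 & in0)) & (~(in0 & in3)))

~((~(in3 & in0)) & (~(in0 & in3)))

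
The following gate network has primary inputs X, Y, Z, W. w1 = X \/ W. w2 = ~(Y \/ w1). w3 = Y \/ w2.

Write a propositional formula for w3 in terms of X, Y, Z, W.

Y \/ (~(Y \/ (X \/ W)))

w1 = X \/ W
w2 = ~(Y \/ w1) = ~(Y \/ (X \/ W))
w3 = Y \/ w2 = Y \/ (~(Y \/ (X \/ W)))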